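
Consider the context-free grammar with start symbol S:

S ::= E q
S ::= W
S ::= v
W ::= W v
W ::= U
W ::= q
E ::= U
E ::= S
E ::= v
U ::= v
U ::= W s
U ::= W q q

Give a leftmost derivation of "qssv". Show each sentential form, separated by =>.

S => W => Wv => Uv => Wsv => Usv => Wssv => qssv

S => W   [S ::= W]
W => Wv   [W ::= W v]
Wv => Uv   [W ::= U]
Uv => Wsv   [U ::= W s]
Wsv => Usv   [W ::= U]
Usv => Wssv   [U ::= W s]
Wssv => qssv   [W ::= q]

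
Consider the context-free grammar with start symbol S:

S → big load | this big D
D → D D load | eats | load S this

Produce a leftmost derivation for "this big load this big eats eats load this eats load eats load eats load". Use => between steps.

S => this big D => this big D D load => this big D D load D load => this big D D load D load D load => this big load S this D load D load D load => this big load this big D this D load D load D load => this big load this big D D load this D load D load D load => this big load this big eats D load this D load D load D load => this big load this big eats eats load this D load D load D load => this big load this big eats eats load this eats load D load D load => this big load this big eats eats load this eats load eats load D load => this big load this big eats eats load this eats load eats load eats load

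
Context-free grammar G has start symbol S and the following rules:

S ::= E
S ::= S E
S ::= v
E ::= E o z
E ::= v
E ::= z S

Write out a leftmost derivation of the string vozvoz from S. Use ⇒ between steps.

S⇒SE⇒EE⇒EozE⇒vozE⇒vozEoz⇒vozvoz

S ⇒ SE   [S ::= S E]
SE ⇒ EE   [S ::= E]
EE ⇒ EozE   [E ::= E o z]
EozE ⇒ vozE   [E ::= v]
vozE ⇒ vozEoz   [E ::= E o z]
vozEoz ⇒ vozvoz   [E ::= v]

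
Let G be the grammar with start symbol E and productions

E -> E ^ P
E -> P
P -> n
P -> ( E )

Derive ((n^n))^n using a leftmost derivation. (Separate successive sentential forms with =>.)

E => E^P   [E -> E ^ P]
E^P => P^P   [E -> P]
P^P => (E)^P   [P -> ( E )]
(E)^P => (P)^P   [E -> P]
(P)^P => ((E))^P   [P -> ( E )]
((E))^P => ((E^P))^P   [E -> E ^ P]
((E^P))^P => ((P^P))^P   [E -> P]
((P^P))^P => ((n^P))^P   [P -> n]
((n^P))^P => ((n^n))^P   [P -> n]
((n^n))^P => ((n^n))^n   [P -> n]

E => E^P => P^P => (E)^P => (P)^P => ((E))^P => ((E^P))^P => ((P^P))^P => ((n^P))^P => ((n^n))^P => ((n^n))^n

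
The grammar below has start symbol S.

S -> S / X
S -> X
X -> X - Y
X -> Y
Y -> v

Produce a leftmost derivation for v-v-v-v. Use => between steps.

S => X => X-Y => X-Y-Y => X-Y-Y-Y => Y-Y-Y-Y => v-Y-Y-Y => v-v-Y-Y => v-v-v-Y => v-v-v-v

S => X   [S -> X]
X => X-Y   [X -> X - Y]
X-Y => X-Y-Y   [X -> X - Y]
X-Y-Y => X-Y-Y-Y   [X -> X - Y]
X-Y-Y-Y => Y-Y-Y-Y   [X -> Y]
Y-Y-Y-Y => v-Y-Y-Y   [Y -> v]
v-Y-Y-Y => v-v-Y-Y   [Y -> v]
v-v-Y-Y => v-v-v-Y   [Y -> v]
v-v-v-Y => v-v-v-v   [Y -> v]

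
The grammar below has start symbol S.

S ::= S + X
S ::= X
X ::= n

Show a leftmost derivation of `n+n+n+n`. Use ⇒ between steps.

S⇒S+X⇒S+X+X⇒S+X+X+X⇒X+X+X+X⇒n+X+X+X⇒n+n+X+X⇒n+n+n+X⇒n+n+n+n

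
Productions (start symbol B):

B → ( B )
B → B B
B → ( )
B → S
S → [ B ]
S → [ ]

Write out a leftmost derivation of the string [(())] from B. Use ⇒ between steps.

B ⇒ S   [B → S]
S ⇒ [B]   [S → [ B ]]
[B] ⇒ [(B)]   [B → ( B )]
[(B)] ⇒ [(())]   [B → ( )]

B ⇒ S ⇒ [B] ⇒ [(B)] ⇒ [(())]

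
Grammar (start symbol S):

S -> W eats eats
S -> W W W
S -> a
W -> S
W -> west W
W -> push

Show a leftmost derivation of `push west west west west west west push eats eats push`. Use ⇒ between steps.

S ⇒ W W W ⇒ push W W ⇒ push west W W ⇒ push west west W W ⇒ push west west west W W ⇒ push west west west S W ⇒ push west west west W eats eats W ⇒ push west west west west W eats eats W ⇒ push west west west west west W eats eats W ⇒ push west west west west west west W eats eats W ⇒ push west west west west west west push eats eats W ⇒ push west west west west west west push eats eats push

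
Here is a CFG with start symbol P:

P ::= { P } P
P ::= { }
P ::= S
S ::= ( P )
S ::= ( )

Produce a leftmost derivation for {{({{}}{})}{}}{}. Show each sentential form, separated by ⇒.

P ⇒ {P}P ⇒ {{P}P}P ⇒ {{S}P}P ⇒ {{(P)}P}P ⇒ {{({P}P)}P}P ⇒ {{({{}}P)}P}P ⇒ {{({{}}{})}P}P ⇒ {{({{}}{})}{}}P ⇒ {{({{}}{})}{}}{}

P ⇒ {P}P   [P ::= { P } P]
{P}P ⇒ {{P}P}P   [P ::= { P } P]
{{P}P}P ⇒ {{S}P}P   [P ::= S]
{{S}P}P ⇒ {{(P)}P}P   [S ::= ( P )]
{{(P)}P}P ⇒ {{({P}P)}P}P   [P ::= { P } P]
{{({P}P)}P}P ⇒ {{({{}}P)}P}P   [P ::= { }]
{{({{}}P)}P}P ⇒ {{({{}}{})}P}P   [P ::= { }]
{{({{}}{})}P}P ⇒ {{({{}}{})}{}}P   [P ::= { }]
{{({{}}{})}{}}P ⇒ {{({{}}{})}{}}{}   [P ::= { }]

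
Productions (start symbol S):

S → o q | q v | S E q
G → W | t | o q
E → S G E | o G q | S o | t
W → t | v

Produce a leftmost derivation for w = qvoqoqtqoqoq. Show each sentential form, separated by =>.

S => SEq   [S → S E q]
SEq => qvEq   [S → q v]
qvEq => qvSoq   [E → S o]
qvSoq => qvSEqoq   [S → S E q]
qvSEqoq => qvoqEqoq   [S → o q]
qvoqEqoq => qvoqSoqoq   [E → S o]
qvoqSoqoq => qvoqSEqoqoq   [S → S E q]
qvoqSEqoqoq => qvoqoqEqoqoq   [S → o q]
qvoqoqEqoqoq => qvoqoqtqoqoq   [E → t]

S => SEq => qvEq => qvSoq => qvSEqoq => qvoqEqoq => qvoqSoqoq => qvoqSEqoqoq => qvoqoqEqoqoq => qvoqoqtqoqoq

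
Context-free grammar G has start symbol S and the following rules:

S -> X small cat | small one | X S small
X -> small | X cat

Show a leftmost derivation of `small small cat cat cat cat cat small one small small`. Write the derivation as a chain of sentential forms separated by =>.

S => X S small => small S small => small X S small small => small X cat S small small => small X cat cat S small small => small X cat cat cat S small small => small X cat cat cat cat S small small => small X cat cat cat cat cat S small small => small small cat cat cat cat cat S small small => small small cat cat cat cat cat small one small small

S => X S small   [S -> X S small]
X S small => small S small   [X -> small]
small S small => small X S small small   [S -> X S small]
small X S small small => small X cat S small small   [X -> X cat]
small X cat S small small => small X cat cat S small small   [X -> X cat]
small X cat cat S small small => small X cat cat cat S small small   [X -> X cat]
small X cat cat cat S small small => small X cat cat cat cat S small small   [X -> X cat]
small X cat cat cat cat S small small => small X cat cat cat cat cat S small small   [X -> X cat]
small X cat cat cat cat cat S small small => small small cat cat cat cat cat S small small   [X -> small]
small small cat cat cat cat cat S small small => small small cat cat cat cat cat small one small small   [S -> small one]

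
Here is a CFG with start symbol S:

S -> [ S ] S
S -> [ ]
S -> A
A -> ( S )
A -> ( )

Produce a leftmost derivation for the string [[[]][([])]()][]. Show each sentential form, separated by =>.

S=>[S]S=>[[S]S]S=>[[[]]S]S=>[[[]][S]S]S=>[[[]][A]S]S=>[[[]][(S)]S]S=>[[[]][([])]S]S=>[[[]][([])]A]S=>[[[]][([])]()]S=>[[[]][([])]()][]

S => [S]S   [S -> [ S ] S]
[S]S => [[S]S]S   [S -> [ S ] S]
[[S]S]S => [[[]]S]S   [S -> [ ]]
[[[]]S]S => [[[]][S]S]S   [S -> [ S ] S]
[[[]][S]S]S => [[[]][A]S]S   [S -> A]
[[[]][A]S]S => [[[]][(S)]S]S   [A -> ( S )]
[[[]][(S)]S]S => [[[]][([])]S]S   [S -> [ ]]
[[[]][([])]S]S => [[[]][([])]A]S   [S -> A]
[[[]][([])]A]S => [[[]][([])]()]S   [A -> ( )]
[[[]][([])]()]S => [[[]][([])]()][]   [S -> [ ]]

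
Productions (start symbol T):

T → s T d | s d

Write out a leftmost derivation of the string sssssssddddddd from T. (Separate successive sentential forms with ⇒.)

T ⇒ sTd   [T → s T d]
sTd ⇒ ssTdd   [T → s T d]
ssTdd ⇒ sssTddd   [T → s T d]
sssTddd ⇒ ssssTdddd   [T → s T d]
ssssTdddd ⇒ sssssTddddd   [T → s T d]
sssssTddddd ⇒ ssssssTdddddd   [T → s T d]
ssssssTdddddd ⇒ sssssssddddddd   [T → s d]

T ⇒ sTd ⇒ ssTdd ⇒ sssTddd ⇒ ssssTdddd ⇒ sssssTddddd ⇒ ssssssTdddddd ⇒ sssssssddddddd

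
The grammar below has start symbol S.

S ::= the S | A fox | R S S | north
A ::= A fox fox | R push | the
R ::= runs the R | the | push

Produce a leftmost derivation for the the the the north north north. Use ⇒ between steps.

S ⇒ the S   [S ::= the S]
the S ⇒ the R S S   [S ::= R S S]
the R S S ⇒ the the S S   [R ::= the]
the the S S ⇒ the the the S S   [S ::= the S]
the the the S S ⇒ the the the R S S S   [S ::= R S S]
the the the R S S S ⇒ the the the the S S S   [R ::= the]
the the the the S S S ⇒ the the the the north S S   [S ::= north]
the the the the north S S ⇒ the the the the north north S   [S ::= north]
the the the the north north S ⇒ the the the the north north north   [S ::= north]

S ⇒ the S ⇒ the R S S ⇒ the the S S ⇒ the the the S S ⇒ the the the R S S S ⇒ the the the the S S S ⇒ the the the the north S S ⇒ the the the the north north S ⇒ the the the the north north north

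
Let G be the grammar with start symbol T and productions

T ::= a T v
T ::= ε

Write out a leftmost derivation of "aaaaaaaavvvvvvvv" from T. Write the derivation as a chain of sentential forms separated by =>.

T => aTv => aaTvv => aaaTvvv => aaaaTvvvv => aaaaaTvvvvv => aaaaaaTvvvvvv => aaaaaaaTvvvvvvv => aaaaaaaaTvvvvvvvv => aaaaaaaavvvvvvvv

T => aTv   [T ::= a T v]
aTv => aaTvv   [T ::= a T v]
aaTvv => aaaTvvv   [T ::= a T v]
aaaTvvv => aaaaTvvvv   [T ::= a T v]
aaaaTvvvv => aaaaaTvvvvv   [T ::= a T v]
aaaaaTvvvvv => aaaaaaTvvvvvv   [T ::= a T v]
aaaaaaTvvvvvv => aaaaaaaTvvvvvvv   [T ::= a T v]
aaaaaaaTvvvvvvv => aaaaaaaaTvvvvvvvv   [T ::= a T v]
aaaaaaaaTvvvvvvvv => aaaaaaaavvvvvvvv   [T ::= ε]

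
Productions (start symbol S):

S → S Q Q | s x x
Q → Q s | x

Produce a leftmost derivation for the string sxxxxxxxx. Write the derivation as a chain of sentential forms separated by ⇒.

S⇒SQQ⇒SQQQQ⇒SQQQQQQ⇒sxxQQQQQQ⇒sxxxQQQQQ⇒sxxxxQQQQ⇒sxxxxxQQQ⇒sxxxxxxQQ⇒sxxxxxxxQ⇒sxxxxxxxx

S ⇒ SQQ   [S → S Q Q]
SQQ ⇒ SQQQQ   [S → S Q Q]
SQQQQ ⇒ SQQQQQQ   [S → S Q Q]
SQQQQQQ ⇒ sxxQQQQQQ   [S → s x x]
sxxQQQQQQ ⇒ sxxxQQQQQ   [Q → x]
sxxxQQQQQ ⇒ sxxxxQQQQ   [Q → x]
sxxxxQQQQ ⇒ sxxxxxQQQ   [Q → x]
sxxxxxQQQ ⇒ sxxxxxxQQ   [Q → x]
sxxxxxxQQ ⇒ sxxxxxxxQ   [Q → x]
sxxxxxxxQ ⇒ sxxxxxxxx   [Q → x]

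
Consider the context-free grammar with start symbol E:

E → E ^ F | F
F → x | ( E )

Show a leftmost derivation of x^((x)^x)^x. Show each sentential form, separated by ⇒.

E ⇒ E^F   [E → E ^ F]
E^F ⇒ E^F^F   [E → E ^ F]
E^F^F ⇒ F^F^F   [E → F]
F^F^F ⇒ x^F^F   [F → x]
x^F^F ⇒ x^(E)^F   [F → ( E )]
x^(E)^F ⇒ x^(E^F)^F   [E → E ^ F]
x^(E^F)^F ⇒ x^(F^F)^F   [E → F]
x^(F^F)^F ⇒ x^((E)^F)^F   [F → ( E )]
x^((E)^F)^F ⇒ x^((F)^F)^F   [E → F]
x^((F)^F)^F ⇒ x^((x)^F)^F   [F → x]
x^((x)^F)^F ⇒ x^((x)^x)^F   [F → x]
x^((x)^x)^F ⇒ x^((x)^x)^x   [F → x]

E ⇒ E^F ⇒ E^F^F ⇒ F^F^F ⇒ x^F^F ⇒ x^(E)^F ⇒ x^(E^F)^F ⇒ x^(F^F)^F ⇒ x^((E)^F)^F ⇒ x^((F)^F)^F ⇒ x^((x)^F)^F ⇒ x^((x)^x)^F ⇒ x^((x)^x)^x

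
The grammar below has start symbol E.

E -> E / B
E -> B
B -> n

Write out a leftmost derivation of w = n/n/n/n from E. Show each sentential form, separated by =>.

E => E/B => E/B/B => E/B/B/B => B/B/B/B => n/B/B/B => n/n/B/B => n/n/n/B => n/n/n/n

E => E/B   [E -> E / B]
E/B => E/B/B   [E -> E / B]
E/B/B => E/B/B/B   [E -> E / B]
E/B/B/B => B/B/B/B   [E -> B]
B/B/B/B => n/B/B/B   [B -> n]
n/B/B/B => n/n/B/B   [B -> n]
n/n/B/B => n/n/n/B   [B -> n]
n/n/n/B => n/n/n/n   [B -> n]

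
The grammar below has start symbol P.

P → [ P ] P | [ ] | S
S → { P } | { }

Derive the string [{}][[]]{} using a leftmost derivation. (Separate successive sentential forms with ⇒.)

P ⇒ [P]P ⇒ [S]P ⇒ [{}]P ⇒ [{}][P]P ⇒ [{}][[]]P ⇒ [{}][[]]S ⇒ [{}][[]]{}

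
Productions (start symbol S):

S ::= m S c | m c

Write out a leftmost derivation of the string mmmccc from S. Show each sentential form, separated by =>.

S => mSc   [S ::= m S c]
mSc => mmScc   [S ::= m S c]
mmScc => mmmccc   [S ::= m c]

S => mSc => mmScc => mmmccc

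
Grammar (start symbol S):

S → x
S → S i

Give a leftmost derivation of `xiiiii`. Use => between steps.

S => Si   [S → S i]
Si => Sii   [S → S i]
Sii => Siii   [S → S i]
Siii => Siiii   [S → S i]
Siiii => Siiiii   [S → S i]
Siiiii => xiiiii   [S → x]

S => Si => Sii => Siii => Siiii => Siiiii => xiiiii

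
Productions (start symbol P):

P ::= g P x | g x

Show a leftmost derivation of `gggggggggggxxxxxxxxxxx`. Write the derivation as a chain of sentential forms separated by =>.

P=>gPx=>ggPxx=>gggPxxx=>ggggPxxxx=>gggggPxxxxx=>ggggggPxxxxxx=>gggggggPxxxxxxx=>ggggggggPxxxxxxxx=>gggggggggPxxxxxxxxx=>ggggggggggPxxxxxxxxxx=>gggggggggggxxxxxxxxxxx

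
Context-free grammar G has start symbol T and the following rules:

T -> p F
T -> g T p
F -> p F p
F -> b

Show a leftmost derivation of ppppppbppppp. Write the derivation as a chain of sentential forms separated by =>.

T => pF   [T -> p F]
pF => ppFp   [F -> p F p]
ppFp => pppFpp   [F -> p F p]
pppFpp => ppppFppp   [F -> p F p]
ppppFppp => pppppFpppp   [F -> p F p]
pppppFpppp => ppppppFppppp   [F -> p F p]
ppppppFppppp => ppppppbppppp   [F -> b]

T => pF => ppFp => pppFpp => ppppFppp => pppppFpppp => ppppppFppppp => ppppppbppppp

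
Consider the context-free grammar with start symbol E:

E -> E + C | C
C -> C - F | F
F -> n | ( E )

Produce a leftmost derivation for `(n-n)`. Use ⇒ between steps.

E ⇒ C ⇒ F ⇒ (E) ⇒ (C) ⇒ (C-F) ⇒ (F-F) ⇒ (n-F) ⇒ (n-n)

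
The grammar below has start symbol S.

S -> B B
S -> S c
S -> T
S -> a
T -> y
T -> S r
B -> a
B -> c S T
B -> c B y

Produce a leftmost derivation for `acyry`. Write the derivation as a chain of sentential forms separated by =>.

S => BB => aB => acST => acTT => acSrT => acTrT => acyrT => acyry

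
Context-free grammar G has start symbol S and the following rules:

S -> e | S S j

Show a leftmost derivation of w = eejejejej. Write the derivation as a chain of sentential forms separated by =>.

S => SSj => SSjSj => SSjSjSj => SSjSjSjSj => eSjSjSjSj => eejSjSjSj => eejejSjSj => eejejejSj => eejejejej

S => SSj   [S -> S S j]
SSj => SSjSj   [S -> S S j]
SSjSj => SSjSjSj   [S -> S S j]
SSjSjSj => SSjSjSjSj   [S -> S S j]
SSjSjSjSj => eSjSjSjSj   [S -> e]
eSjSjSjSj => eejSjSjSj   [S -> e]
eejSjSjSj => eejejSjSj   [S -> e]
eejejSjSj => eejejejSj   [S -> e]
eejejejSj => eejejejej   [S -> e]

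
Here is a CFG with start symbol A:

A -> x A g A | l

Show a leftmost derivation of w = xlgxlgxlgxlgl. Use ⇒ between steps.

A ⇒ xAgA ⇒ xlgA ⇒ xlgxAgA ⇒ xlgxlgA ⇒ xlgxlgxAgA ⇒ xlgxlgxlgA ⇒ xlgxlgxlgxAgA ⇒ xlgxlgxlgxlgA ⇒ xlgxlgxlgxlgl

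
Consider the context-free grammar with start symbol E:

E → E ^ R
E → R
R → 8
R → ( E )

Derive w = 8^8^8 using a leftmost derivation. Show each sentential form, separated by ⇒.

E ⇒ E^R   [E → E ^ R]
E^R ⇒ E^R^R   [E → E ^ R]
E^R^R ⇒ R^R^R   [E → R]
R^R^R ⇒ 8^R^R   [R → 8]
8^R^R ⇒ 8^8^R   [R → 8]
8^8^R ⇒ 8^8^8   [R → 8]

E ⇒ E^R ⇒ E^R^R ⇒ R^R^R ⇒ 8^R^R ⇒ 8^8^R ⇒ 8^8^8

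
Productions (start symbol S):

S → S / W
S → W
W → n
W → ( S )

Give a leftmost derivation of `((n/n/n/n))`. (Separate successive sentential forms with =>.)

S => W => (S) => (W) => ((S)) => ((S/W)) => ((S/W/W)) => ((S/W/W/W)) => ((W/W/W/W)) => ((n/W/W/W)) => ((n/n/W/W)) => ((n/n/n/W)) => ((n/n/n/n))

S => W   [S → W]
W => (S)   [W → ( S )]
(S) => (W)   [S → W]
(W) => ((S))   [W → ( S )]
((S)) => ((S/W))   [S → S / W]
((S/W)) => ((S/W/W))   [S → S / W]
((S/W/W)) => ((S/W/W/W))   [S → S / W]
((S/W/W/W)) => ((W/W/W/W))   [S → W]
((W/W/W/W)) => ((n/W/W/W))   [W → n]
((n/W/W/W)) => ((n/n/W/W))   [W → n]
((n/n/W/W)) => ((n/n/n/W))   [W → n]
((n/n/n/W)) => ((n/n/n/n))   [W → n]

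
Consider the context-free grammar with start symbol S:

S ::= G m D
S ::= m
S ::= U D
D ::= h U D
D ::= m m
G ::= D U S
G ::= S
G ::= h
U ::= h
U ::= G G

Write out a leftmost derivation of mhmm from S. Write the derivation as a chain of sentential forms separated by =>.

S => UD   [S ::= U D]
UD => GGD   [U ::= G G]
GGD => SGD   [G ::= S]
SGD => mGD   [S ::= m]
mGD => mhD   [G ::= h]
mhD => mhmm   [D ::= m m]

S=>UD=>GGD=>SGD=>mGD=>mhD=>mhmm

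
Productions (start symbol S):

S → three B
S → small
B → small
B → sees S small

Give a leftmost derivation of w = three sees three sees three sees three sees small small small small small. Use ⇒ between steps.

S ⇒ three B ⇒ three sees S small ⇒ three sees three B small ⇒ three sees three sees S small small ⇒ three sees three sees three B small small ⇒ three sees three sees three sees S small small small ⇒ three sees three sees three sees three B small small small ⇒ three sees three sees three sees three sees S small small small small ⇒ three sees three sees three sees three sees small small small small small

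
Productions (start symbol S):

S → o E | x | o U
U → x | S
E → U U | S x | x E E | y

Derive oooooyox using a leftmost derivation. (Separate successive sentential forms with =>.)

S => oU => oS => ooU => ooS => oooE => oooUU => oooSU => ooooUU => ooooSU => oooooEU => oooooyU => oooooyS => oooooyoU => oooooyox

S => oU   [S → o U]
oU => oS   [U → S]
oS => ooU   [S → o U]
ooU => ooS   [U → S]
ooS => oooE   [S → o E]
oooE => oooUU   [E → U U]
oooUU => oooSU   [U → S]
oooSU => ooooUU   [S → o U]
ooooUU => ooooSU   [U → S]
ooooSU => oooooEU   [S → o E]
oooooEU => oooooyU   [E → y]
oooooyU => oooooyS   [U → S]
oooooyS => oooooyoU   [S → o U]
oooooyoU => oooooyox   [U → x]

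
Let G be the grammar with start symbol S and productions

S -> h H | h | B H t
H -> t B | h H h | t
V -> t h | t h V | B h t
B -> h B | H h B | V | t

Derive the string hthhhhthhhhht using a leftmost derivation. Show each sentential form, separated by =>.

S => hH => htB => htHhB => hthHhhB => hthhHhhhB => hthhhHhhhhB => hthhhhHhhhhhB => hthhhhthhhhhB => hthhhhthhhhht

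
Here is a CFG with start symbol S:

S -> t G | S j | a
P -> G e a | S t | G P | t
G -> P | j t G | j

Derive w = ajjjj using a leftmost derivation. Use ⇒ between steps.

S ⇒ Sj ⇒ Sjj ⇒ Sjjj ⇒ Sjjjj ⇒ ajjjj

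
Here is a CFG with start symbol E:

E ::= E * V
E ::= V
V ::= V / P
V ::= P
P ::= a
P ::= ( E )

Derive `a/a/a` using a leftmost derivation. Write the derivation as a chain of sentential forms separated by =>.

E => V   [E ::= V]
V => V/P   [V ::= V / P]
V/P => V/P/P   [V ::= V / P]
V/P/P => P/P/P   [V ::= P]
P/P/P => a/P/P   [P ::= a]
a/P/P => a/a/P   [P ::= a]
a/a/P => a/a/a   [P ::= a]

E=>V=>V/P=>V/P/P=>P/P/P=>a/P/P=>a/a/P=>a/a/a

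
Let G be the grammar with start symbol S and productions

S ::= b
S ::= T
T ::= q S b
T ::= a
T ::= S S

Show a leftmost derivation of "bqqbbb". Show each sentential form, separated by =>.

S => T => SS => bS => bT => bqSb => bqTb => bqqSbb => bqqbbb

S => T   [S ::= T]
T => SS   [T ::= S S]
SS => bS   [S ::= b]
bS => bT   [S ::= T]
bT => bqSb   [T ::= q S b]
bqSb => bqTb   [S ::= T]
bqTb => bqqSbb   [T ::= q S b]
bqqSbb => bqqbbb   [S ::= b]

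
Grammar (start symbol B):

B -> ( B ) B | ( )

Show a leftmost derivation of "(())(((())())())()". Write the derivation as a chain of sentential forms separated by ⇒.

B ⇒ (B)B   [B -> ( B ) B]
(B)B ⇒ (())B   [B -> ( )]
(())B ⇒ (())(B)B   [B -> ( B ) B]
(())(B)B ⇒ (())((B)B)B   [B -> ( B ) B]
(())((B)B)B ⇒ (())(((B)B)B)B   [B -> ( B ) B]
(())(((B)B)B)B ⇒ (())(((())B)B)B   [B -> ( )]
(())(((())B)B)B ⇒ (())(((())())B)B   [B -> ( )]
(())(((())())B)B ⇒ (())(((())())())B   [B -> ( )]
(())(((())())())B ⇒ (())(((())())())()   [B -> ( )]

B ⇒ (B)B ⇒ (())B ⇒ (())(B)B ⇒ (())((B)B)B ⇒ (())(((B)B)B)B ⇒ (())(((())B)B)B ⇒ (())(((())())B)B ⇒ (())(((())())())B ⇒ (())(((())())())()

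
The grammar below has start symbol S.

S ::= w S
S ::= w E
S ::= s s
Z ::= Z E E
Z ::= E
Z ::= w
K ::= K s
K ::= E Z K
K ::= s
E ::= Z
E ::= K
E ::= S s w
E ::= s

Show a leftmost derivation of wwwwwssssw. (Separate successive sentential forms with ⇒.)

S ⇒ wE   [S ::= w E]
wE ⇒ wSsw   [E ::= S s w]
wSsw ⇒ wwSsw   [S ::= w S]
wwSsw ⇒ wwwSsw   [S ::= w S]
wwwSsw ⇒ wwwwEsw   [S ::= w E]
wwwwEsw ⇒ wwwwZsw   [E ::= Z]
wwwwZsw ⇒ wwwwZEEsw   [Z ::= Z E E]
wwwwZEEsw ⇒ wwwwwEEsw   [Z ::= w]
wwwwwEEsw ⇒ wwwwwKEsw   [E ::= K]
wwwwwKEsw ⇒ wwwwwKsEsw   [K ::= K s]
wwwwwKsEsw ⇒ wwwwwssEsw   [K ::= s]
wwwwwssEsw ⇒ wwwwwssssw   [E ::= s]

S⇒wE⇒wSsw⇒wwSsw⇒wwwSsw⇒wwwwEsw⇒wwwwZsw⇒wwwwZEEsw⇒wwwwwEEsw⇒wwwwwKEsw⇒wwwwwKsEsw⇒wwwwwssEsw⇒wwwwwssssw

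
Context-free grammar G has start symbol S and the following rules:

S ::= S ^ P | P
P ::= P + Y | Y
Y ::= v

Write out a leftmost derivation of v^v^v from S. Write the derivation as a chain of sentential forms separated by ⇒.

S⇒S^P⇒S^P^P⇒P^P^P⇒Y^P^P⇒v^P^P⇒v^Y^P⇒v^v^P⇒v^v^Y⇒v^v^v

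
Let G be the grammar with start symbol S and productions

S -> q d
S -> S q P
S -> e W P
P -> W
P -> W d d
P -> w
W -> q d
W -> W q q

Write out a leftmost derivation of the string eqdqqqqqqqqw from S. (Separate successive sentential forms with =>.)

S => eWP => eWqqP => eWqqqqP => eWqqqqqqP => eWqqqqqqqqP => eqdqqqqqqqqP => eqdqqqqqqqqw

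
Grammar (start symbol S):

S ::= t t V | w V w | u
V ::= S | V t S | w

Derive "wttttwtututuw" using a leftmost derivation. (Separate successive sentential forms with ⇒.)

S ⇒ wVw   [S ::= w V w]
wVw ⇒ wVtSw   [V ::= V t S]
wVtSw ⇒ wStSw   [V ::= S]
wStSw ⇒ wttVtSw   [S ::= t t V]
wttVtSw ⇒ wttVtStSw   [V ::= V t S]
wttVtStSw ⇒ wttStStSw   [V ::= S]
wttStStSw ⇒ wttttVtStSw   [S ::= t t V]
wttttVtStSw ⇒ wttttVtStStSw   [V ::= V t S]
wttttVtStStSw ⇒ wttttwtStStSw   [V ::= w]
wttttwtStStSw ⇒ wttttwtutStSw   [S ::= u]
wttttwtutStSw ⇒ wttttwtututSw   [S ::= u]
wttttwtututSw ⇒ wttttwtututuw   [S ::= u]

S⇒wVw⇒wVtSw⇒wStSw⇒wttVtSw⇒wttVtStSw⇒wttStStSw⇒wttttVtStSw⇒wttttVtStStSw⇒wttttwtStStSw⇒wttttwtutStSw⇒wttttwtututSw⇒wttttwtututuw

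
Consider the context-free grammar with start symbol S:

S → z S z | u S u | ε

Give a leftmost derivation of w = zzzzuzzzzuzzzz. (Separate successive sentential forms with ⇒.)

S⇒zSz⇒zzSzz⇒zzzSzzz⇒zzzzSzzzz⇒zzzzuSuzzzz⇒zzzzuzSzuzzzz⇒zzzzuzzSzzuzzzz⇒zzzzuzzzzuzzzz

S ⇒ zSz   [S → z S z]
zSz ⇒ zzSzz   [S → z S z]
zzSzz ⇒ zzzSzzz   [S → z S z]
zzzSzzz ⇒ zzzzSzzzz   [S → z S z]
zzzzSzzzz ⇒ zzzzuSuzzzz   [S → u S u]
zzzzuSuzzzz ⇒ zzzzuzSzuzzzz   [S → z S z]
zzzzuzSzuzzzz ⇒ zzzzuzzSzzuzzzz   [S → z S z]
zzzzuzzSzzuzzzz ⇒ zzzzuzzzzuzzzz   [S → ε]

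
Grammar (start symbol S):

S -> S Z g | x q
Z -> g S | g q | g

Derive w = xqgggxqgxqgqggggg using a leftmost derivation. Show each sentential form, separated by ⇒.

S⇒SZg⇒SZgZg⇒SZgZgZg⇒xqZgZgZg⇒xqggZgZg⇒xqgggSgZg⇒xqgggSZggZg⇒xqgggxqZggZg⇒xqgggxqgSggZg⇒xqgggxqgSZgggZg⇒xqgggxqgxqZgggZg⇒xqgggxqgxqgqgggZg⇒xqgggxqgxqgqggggg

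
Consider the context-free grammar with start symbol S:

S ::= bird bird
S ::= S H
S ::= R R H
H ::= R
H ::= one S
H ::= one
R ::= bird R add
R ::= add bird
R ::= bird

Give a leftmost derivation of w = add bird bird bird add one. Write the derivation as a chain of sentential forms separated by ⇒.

S ⇒ R R H ⇒ add bird R H ⇒ add bird bird R add H ⇒ add bird bird bird add H ⇒ add bird bird bird add one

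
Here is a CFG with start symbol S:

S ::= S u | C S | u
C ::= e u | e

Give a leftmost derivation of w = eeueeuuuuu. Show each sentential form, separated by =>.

S => Su   [S ::= S u]
Su => CSu   [S ::= C S]
CSu => eSu   [C ::= e]
eSu => eCSu   [S ::= C S]
eCSu => eeuSu   [C ::= e u]
eeuSu => eeuSuu   [S ::= S u]
eeuSuu => eeuSuuu   [S ::= S u]
eeuSuuu => eeuCSuuu   [S ::= C S]
eeuCSuuu => eeueSuuu   [C ::= e]
eeueSuuu => eeueSuuuu   [S ::= S u]
eeueSuuuu => eeueCSuuuu   [S ::= C S]
eeueCSuuuu => eeueeSuuuu   [C ::= e]
eeueeSuuuu => eeueeuuuuu   [S ::= u]

S => Su => CSu => eSu => eCSu => eeuSu => eeuSuu => eeuSuuu => eeuCSuuu => eeueSuuu => eeueSuuuu => eeueCSuuuu => eeueeSuuuu => eeueeuuuuu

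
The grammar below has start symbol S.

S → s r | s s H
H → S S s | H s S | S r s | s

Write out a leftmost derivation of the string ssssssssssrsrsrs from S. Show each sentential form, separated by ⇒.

S ⇒ ssH ⇒ ssSrs ⇒ ssssHrs ⇒ ssssSrsrs ⇒ ssssssHrsrs ⇒ ssssssSSsrsrs ⇒ ssssssssHSsrsrs ⇒ sssssssssSsrsrs ⇒ ssssssssssrsrsrs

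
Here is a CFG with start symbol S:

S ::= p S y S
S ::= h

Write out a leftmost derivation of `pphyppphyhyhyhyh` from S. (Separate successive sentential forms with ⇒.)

S ⇒ pSyS ⇒ ppSySyS ⇒ pphySyS ⇒ pphypSySyS ⇒ pphyppSySySyS ⇒ pphypppSySySySyS ⇒ pphyppphySySySyS ⇒ pphyppphyhySySyS ⇒ pphyppphyhyhySyS ⇒ pphyppphyhyhyhyS ⇒ pphyppphyhyhyhyh

S ⇒ pSyS   [S ::= p S y S]
pSyS ⇒ ppSySyS   [S ::= p S y S]
ppSySyS ⇒ pphySyS   [S ::= h]
pphySyS ⇒ pphypSySyS   [S ::= p S y S]
pphypSySyS ⇒ pphyppSySySyS   [S ::= p S y S]
pphyppSySySyS ⇒ pphypppSySySySyS   [S ::= p S y S]
pphypppSySySySyS ⇒ pphyppphySySySyS   [S ::= h]
pphyppphySySySyS ⇒ pphyppphyhySySyS   [S ::= h]
pphyppphyhySySyS ⇒ pphyppphyhyhySyS   [S ::= h]
pphyppphyhyhySyS ⇒ pphyppphyhyhyhyS   [S ::= h]
pphyppphyhyhyhyS ⇒ pphyppphyhyhyhyh   [S ::= h]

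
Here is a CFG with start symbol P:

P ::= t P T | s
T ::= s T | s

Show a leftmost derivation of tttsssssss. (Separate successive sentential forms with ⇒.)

P⇒tPT⇒ttPTT⇒tttPTTT⇒tttsTTT⇒tttssTTT⇒tttsssTT⇒tttssssTT⇒tttsssssTT⇒tttssssssT⇒tttsssssss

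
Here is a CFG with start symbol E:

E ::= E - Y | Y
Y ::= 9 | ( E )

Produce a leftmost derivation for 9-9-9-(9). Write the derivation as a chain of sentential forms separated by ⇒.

E ⇒ E-Y ⇒ E-Y-Y ⇒ E-Y-Y-Y ⇒ Y-Y-Y-Y ⇒ 9-Y-Y-Y ⇒ 9-9-Y-Y ⇒ 9-9-9-Y ⇒ 9-9-9-(E) ⇒ 9-9-9-(Y) ⇒ 9-9-9-(9)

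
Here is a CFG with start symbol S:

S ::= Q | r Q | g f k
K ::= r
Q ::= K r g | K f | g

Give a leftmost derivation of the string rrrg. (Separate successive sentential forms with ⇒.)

S ⇒ rQ   [S ::= r Q]
rQ ⇒ rKrg   [Q ::= K r g]
rKrg ⇒ rrrg   [K ::= r]

S ⇒ rQ ⇒ rKrg ⇒ rrrg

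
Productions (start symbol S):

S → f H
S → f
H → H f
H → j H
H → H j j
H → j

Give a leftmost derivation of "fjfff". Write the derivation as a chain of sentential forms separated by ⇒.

S⇒fH⇒fHf⇒fHff⇒fHfff⇒fjfff

S ⇒ fH   [S → f H]
fH ⇒ fHf   [H → H f]
fHf ⇒ fHff   [H → H f]
fHff ⇒ fHfff   [H → H f]
fHfff ⇒ fjfff   [H → j]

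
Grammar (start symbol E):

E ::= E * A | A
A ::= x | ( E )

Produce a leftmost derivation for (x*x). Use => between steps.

E => A => (E) => (E*A) => (A*A) => (x*A) => (x*x)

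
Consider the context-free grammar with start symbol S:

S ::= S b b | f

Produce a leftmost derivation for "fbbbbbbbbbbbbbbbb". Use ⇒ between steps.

S ⇒ Sbb ⇒ Sbbbb ⇒ Sbbbbbb ⇒ Sbbbbbbbb ⇒ Sbbbbbbbbbb ⇒ Sbbbbbbbbbbbb ⇒ Sbbbbbbbbbbbbbb ⇒ Sbbbbbbbbbbbbbbbb ⇒ fbbbbbbbbbbbbbbbb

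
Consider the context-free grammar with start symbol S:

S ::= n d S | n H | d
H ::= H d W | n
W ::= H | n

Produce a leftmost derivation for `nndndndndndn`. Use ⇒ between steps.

S⇒nH⇒nHdW⇒nHdWdW⇒nHdWdWdW⇒nHdWdWdWdW⇒nHdWdWdWdWdW⇒nndWdWdWdWdW⇒nndndWdWdWdW⇒nndndndWdWdW⇒nndndndndWdW⇒nndndndndndW⇒nndndndndndn

S ⇒ nH   [S ::= n H]
nH ⇒ nHdW   [H ::= H d W]
nHdW ⇒ nHdWdW   [H ::= H d W]
nHdWdW ⇒ nHdWdWdW   [H ::= H d W]
nHdWdWdW ⇒ nHdWdWdWdW   [H ::= H d W]
nHdWdWdWdW ⇒ nHdWdWdWdWdW   [H ::= H d W]
nHdWdWdWdWdW ⇒ nndWdWdWdWdW   [H ::= n]
nndWdWdWdWdW ⇒ nndndWdWdWdW   [W ::= n]
nndndWdWdWdW ⇒ nndndndWdWdW   [W ::= n]
nndndndWdWdW ⇒ nndndndndWdW   [W ::= n]
nndndndndWdW ⇒ nndndndndndW   [W ::= n]
nndndndndndW ⇒ nndndndndndn   [W ::= n]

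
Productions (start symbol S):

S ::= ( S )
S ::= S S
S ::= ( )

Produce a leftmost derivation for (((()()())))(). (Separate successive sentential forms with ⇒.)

S⇒SS⇒(S)S⇒((S))S⇒(((S)))S⇒(((SS)))S⇒(((()S)))S⇒(((()SS)))S⇒(((()()S)))S⇒(((()()())))S⇒(((()()())))()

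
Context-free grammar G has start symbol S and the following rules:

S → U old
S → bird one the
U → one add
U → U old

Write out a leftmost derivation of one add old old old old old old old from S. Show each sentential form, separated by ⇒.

S ⇒ U old ⇒ U old old ⇒ U old old old ⇒ U old old old old ⇒ U old old old old old ⇒ U old old old old old old ⇒ U old old old old old old old ⇒ one add old old old old old old old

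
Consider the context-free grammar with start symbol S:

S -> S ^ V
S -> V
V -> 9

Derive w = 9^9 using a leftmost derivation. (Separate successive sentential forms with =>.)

S => S^V => V^V => 9^V => 9^9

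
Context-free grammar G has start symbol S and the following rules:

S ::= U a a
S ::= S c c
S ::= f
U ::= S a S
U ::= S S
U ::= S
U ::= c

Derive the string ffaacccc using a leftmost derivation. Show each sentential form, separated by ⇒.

S ⇒ Scc ⇒ Scccc ⇒ Uaacccc ⇒ SSaacccc ⇒ fSaacccc ⇒ ffaacccc

S ⇒ Scc   [S ::= S c c]
Scc ⇒ Scccc   [S ::= S c c]
Scccc ⇒ Uaacccc   [S ::= U a a]
Uaacccc ⇒ SSaacccc   [U ::= S S]
SSaacccc ⇒ fSaacccc   [S ::= f]
fSaacccc ⇒ ffaacccc   [S ::= f]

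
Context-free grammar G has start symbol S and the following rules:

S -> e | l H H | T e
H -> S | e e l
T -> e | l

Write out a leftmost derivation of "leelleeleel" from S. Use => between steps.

S=>lHH=>leelH=>leelS=>leellHH=>leelleelH=>leelleeleel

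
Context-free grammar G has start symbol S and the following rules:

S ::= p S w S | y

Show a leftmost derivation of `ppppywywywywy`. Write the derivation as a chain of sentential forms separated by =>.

S => pSwS => ppSwSwS => pppSwSwSwS => ppppSwSwSwSwS => ppppywSwSwSwS => ppppywywSwSwS => ppppywywywSwS => ppppywywywywS => ppppywywywywy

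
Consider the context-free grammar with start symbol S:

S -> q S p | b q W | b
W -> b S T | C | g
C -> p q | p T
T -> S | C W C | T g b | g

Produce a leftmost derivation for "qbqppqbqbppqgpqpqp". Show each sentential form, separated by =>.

S=>qSp=>qbqWp=>qbqCp=>qbqpTp=>qbqpCWCp=>qbqppqWCp=>qbqppqbSTCp=>qbqppqbqSpTCp=>qbqppqbqbpTCp=>qbqppqbqbpCWCCp=>qbqppqbqbppqWCCp=>qbqppqbqbppqgCCp=>qbqppqbqbppqgpqCp=>qbqppqbqbppqgpqpqp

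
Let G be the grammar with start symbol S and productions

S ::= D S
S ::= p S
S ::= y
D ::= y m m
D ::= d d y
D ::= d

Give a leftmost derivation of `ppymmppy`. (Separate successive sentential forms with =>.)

S => pS => ppS => ppDS => ppymmS => ppymmpS => ppymmppS => ppymmppy

S => pS   [S ::= p S]
pS => ppS   [S ::= p S]
ppS => ppDS   [S ::= D S]
ppDS => ppymmS   [D ::= y m m]
ppymmS => ppymmpS   [S ::= p S]
ppymmpS => ppymmppS   [S ::= p S]
ppymmppS => ppymmppy   [S ::= y]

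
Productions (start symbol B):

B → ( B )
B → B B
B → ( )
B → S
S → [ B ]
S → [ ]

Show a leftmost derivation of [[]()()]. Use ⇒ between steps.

B ⇒ S   [B → S]
S ⇒ [B]   [S → [ B ]]
[B] ⇒ [BB]   [B → B B]
[BB] ⇒ [SB]   [B → S]
[SB] ⇒ [[]B]   [S → [ ]]
[[]B] ⇒ [[]BB]   [B → B B]
[[]BB] ⇒ [[]()B]   [B → ( )]
[[]()B] ⇒ [[]()()]   [B → ( )]

B⇒S⇒[B]⇒[BB]⇒[SB]⇒[[]B]⇒[[]BB]⇒[[]()B]⇒[[]()()]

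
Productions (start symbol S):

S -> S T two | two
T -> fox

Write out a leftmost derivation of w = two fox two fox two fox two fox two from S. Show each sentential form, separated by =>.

S => S T two => S T two T two => S T two T two T two => S T two T two T two T two => two T two T two T two T two => two fox two T two T two T two => two fox two fox two T two T two => two fox two fox two fox two T two => two fox two fox two fox two fox two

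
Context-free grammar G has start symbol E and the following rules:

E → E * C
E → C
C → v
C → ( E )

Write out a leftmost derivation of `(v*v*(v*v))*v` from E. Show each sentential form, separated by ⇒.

E ⇒ E*C   [E → E * C]
E*C ⇒ C*C   [E → C]
C*C ⇒ (E)*C   [C → ( E )]
(E)*C ⇒ (E*C)*C   [E → E * C]
(E*C)*C ⇒ (E*C*C)*C   [E → E * C]
(E*C*C)*C ⇒ (C*C*C)*C   [E → C]
(C*C*C)*C ⇒ (v*C*C)*C   [C → v]
(v*C*C)*C ⇒ (v*v*C)*C   [C → v]
(v*v*C)*C ⇒ (v*v*(E))*C   [C → ( E )]
(v*v*(E))*C ⇒ (v*v*(E*C))*C   [E → E * C]
(v*v*(E*C))*C ⇒ (v*v*(C*C))*C   [E → C]
(v*v*(C*C))*C ⇒ (v*v*(v*C))*C   [C → v]
(v*v*(v*C))*C ⇒ (v*v*(v*v))*C   [C → v]
(v*v*(v*v))*C ⇒ (v*v*(v*v))*v   [C → v]

E⇒E*C⇒C*C⇒(E)*C⇒(E*C)*C⇒(E*C*C)*C⇒(C*C*C)*C⇒(v*C*C)*C⇒(v*v*C)*C⇒(v*v*(E))*C⇒(v*v*(E*C))*C⇒(v*v*(C*C))*C⇒(v*v*(v*C))*C⇒(v*v*(v*v))*C⇒(v*v*(v*v))*v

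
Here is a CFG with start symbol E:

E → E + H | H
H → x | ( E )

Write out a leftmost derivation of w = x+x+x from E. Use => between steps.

E=>E+H=>E+H+H=>H+H+H=>x+H+H=>x+x+H=>x+x+x

E => E+H   [E → E + H]
E+H => E+H+H   [E → E + H]
E+H+H => H+H+H   [E → H]
H+H+H => x+H+H   [H → x]
x+H+H => x+x+H   [H → x]
x+x+H => x+x+x   [H → x]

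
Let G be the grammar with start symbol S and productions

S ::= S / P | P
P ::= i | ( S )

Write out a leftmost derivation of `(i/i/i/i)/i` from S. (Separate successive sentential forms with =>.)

S => S/P => P/P => (S)/P => (S/P)/P => (S/P/P)/P => (S/P/P/P)/P => (P/P/P/P)/P => (i/P/P/P)/P => (i/i/P/P)/P => (i/i/i/P)/P => (i/i/i/i)/P => (i/i/i/i)/i

S => S/P   [S ::= S / P]
S/P => P/P   [S ::= P]
P/P => (S)/P   [P ::= ( S )]
(S)/P => (S/P)/P   [S ::= S / P]
(S/P)/P => (S/P/P)/P   [S ::= S / P]
(S/P/P)/P => (S/P/P/P)/P   [S ::= S / P]
(S/P/P/P)/P => (P/P/P/P)/P   [S ::= P]
(P/P/P/P)/P => (i/P/P/P)/P   [P ::= i]
(i/P/P/P)/P => (i/i/P/P)/P   [P ::= i]
(i/i/P/P)/P => (i/i/i/P)/P   [P ::= i]
(i/i/i/P)/P => (i/i/i/i)/P   [P ::= i]
(i/i/i/i)/P => (i/i/i/i)/i   [P ::= i]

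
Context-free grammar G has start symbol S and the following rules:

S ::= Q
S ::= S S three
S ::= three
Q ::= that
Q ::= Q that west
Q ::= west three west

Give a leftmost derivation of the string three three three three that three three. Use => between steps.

S => S S three   [S ::= S S three]
S S three => three S three   [S ::= three]
three S three => three S S three three   [S ::= S S three]
three S S three three => three S S three S three three   [S ::= S S three]
three S S three S three three => three three S three S three three   [S ::= three]
three three S three S three three => three three three three S three three   [S ::= three]
three three three three S three three => three three three three Q three three   [S ::= Q]
three three three three Q three three => three three three three that three three   [Q ::= that]

S => S S three => three S three => three S S three three => three S S three S three three => three three S three S three three => three three three three S three three => three three three three Q three three => three three three three that three three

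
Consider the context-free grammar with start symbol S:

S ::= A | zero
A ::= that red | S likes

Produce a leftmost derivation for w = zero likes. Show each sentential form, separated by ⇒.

S ⇒ A ⇒ S likes ⇒ zero likes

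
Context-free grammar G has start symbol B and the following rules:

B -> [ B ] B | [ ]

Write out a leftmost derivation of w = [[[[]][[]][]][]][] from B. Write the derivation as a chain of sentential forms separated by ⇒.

B ⇒ [B]B ⇒ [[B]B]B ⇒ [[[B]B]B]B ⇒ [[[[]]B]B]B ⇒ [[[[]][B]B]B]B ⇒ [[[[]][[]]B]B]B ⇒ [[[[]][[]][]]B]B ⇒ [[[[]][[]][]][]]B ⇒ [[[[]][[]][]][]][]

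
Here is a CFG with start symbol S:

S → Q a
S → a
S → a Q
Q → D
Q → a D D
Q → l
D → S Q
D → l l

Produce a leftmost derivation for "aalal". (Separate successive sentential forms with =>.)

S => aQ   [S → a Q]
aQ => aD   [Q → D]
aD => aSQ   [D → S Q]
aSQ => aaQ   [S → a]
aaQ => aaD   [Q → D]
aaD => aaSQ   [D → S Q]
aaSQ => aaQaQ   [S → Q a]
aaQaQ => aalaQ   [Q → l]
aalaQ => aalal   [Q → l]

S => aQ => aD => aSQ => aaQ => aaD => aaSQ => aaQaQ => aalaQ => aalal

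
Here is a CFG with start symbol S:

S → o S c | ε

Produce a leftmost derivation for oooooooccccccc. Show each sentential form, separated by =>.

S => oSc => ooScc => oooSccc => ooooScccc => oooooSccccc => ooooooScccccc => oooooooSccccccc => oooooooccccccc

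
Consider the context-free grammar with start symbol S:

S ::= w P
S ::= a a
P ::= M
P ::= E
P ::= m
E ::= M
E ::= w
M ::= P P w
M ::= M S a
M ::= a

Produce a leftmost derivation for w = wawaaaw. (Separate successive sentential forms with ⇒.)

S ⇒ wP   [S ::= w P]
wP ⇒ wM   [P ::= M]
wM ⇒ wPPw   [M ::= P P w]
wPPw ⇒ wMPw   [P ::= M]
wMPw ⇒ wMSaPw   [M ::= M S a]
wMSaPw ⇒ waSaPw   [M ::= a]
waSaPw ⇒ wawPaPw   [S ::= w P]
wawPaPw ⇒ wawMaPw   [P ::= M]
wawMaPw ⇒ wawaaPw   [M ::= a]
wawaaPw ⇒ wawaaMw   [P ::= M]
wawaaMw ⇒ wawaaaw   [M ::= a]

S ⇒ wP ⇒ wM ⇒ wPPw ⇒ wMPw ⇒ wMSaPw ⇒ waSaPw ⇒ wawPaPw ⇒ wawMaPw ⇒ wawaaPw ⇒ wawaaMw ⇒ wawaaaw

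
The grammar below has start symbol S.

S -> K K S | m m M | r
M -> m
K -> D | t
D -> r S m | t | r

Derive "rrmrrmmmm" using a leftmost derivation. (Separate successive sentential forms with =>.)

S => KKS   [S -> K K S]
KKS => DKS   [K -> D]
DKS => rSmKS   [D -> r S m]
rSmKS => rrmKS   [S -> r]
rrmKS => rrmDS   [K -> D]
rrmDS => rrmrSmS   [D -> r S m]
rrmrSmS => rrmrrmS   [S -> r]
rrmrrmS => rrmrrmmmM   [S -> m m M]
rrmrrmmmM => rrmrrmmmm   [M -> m]

S=>KKS=>DKS=>rSmKS=>rrmKS=>rrmDS=>rrmrSmS=>rrmrrmS=>rrmrrmmmM=>rrmrrmmmm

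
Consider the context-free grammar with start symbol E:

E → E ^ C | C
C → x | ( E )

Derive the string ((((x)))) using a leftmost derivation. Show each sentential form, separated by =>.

E => C   [E → C]
C => (E)   [C → ( E )]
(E) => (C)   [E → C]
(C) => ((E))   [C → ( E )]
((E)) => ((C))   [E → C]
((C)) => (((E)))   [C → ( E )]
(((E))) => (((C)))   [E → C]
(((C))) => ((((E))))   [C → ( E )]
((((E)))) => ((((C))))   [E → C]
((((C)))) => ((((x))))   [C → x]

E => C => (E) => (C) => ((E)) => ((C)) => (((E))) => (((C))) => ((((E)))) => ((((C)))) => ((((x))))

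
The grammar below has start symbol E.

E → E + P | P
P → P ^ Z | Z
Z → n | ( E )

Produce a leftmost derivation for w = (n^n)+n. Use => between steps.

E => E+P   [E → E + P]
E+P => P+P   [E → P]
P+P => Z+P   [P → Z]
Z+P => (E)+P   [Z → ( E )]
(E)+P => (P)+P   [E → P]
(P)+P => (P^Z)+P   [P → P ^ Z]
(P^Z)+P => (Z^Z)+P   [P → Z]
(Z^Z)+P => (n^Z)+P   [Z → n]
(n^Z)+P => (n^n)+P   [Z → n]
(n^n)+P => (n^n)+Z   [P → Z]
(n^n)+Z => (n^n)+n   [Z → n]

E => E+P => P+P => Z+P => (E)+P => (P)+P => (P^Z)+P => (Z^Z)+P => (n^Z)+P => (n^n)+P => (n^n)+Z => (n^n)+n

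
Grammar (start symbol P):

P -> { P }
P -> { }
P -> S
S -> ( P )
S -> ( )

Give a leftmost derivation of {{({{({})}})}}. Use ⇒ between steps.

P ⇒ {P} ⇒ {{P}} ⇒ {{S}} ⇒ {{(P)}} ⇒ {{({P})}} ⇒ {{({{P}})}} ⇒ {{({{S}})}} ⇒ {{({{(P)}})}} ⇒ {{({{({})}})}}

P ⇒ {P}   [P -> { P }]
{P} ⇒ {{P}}   [P -> { P }]
{{P}} ⇒ {{S}}   [P -> S]
{{S}} ⇒ {{(P)}}   [S -> ( P )]
{{(P)}} ⇒ {{({P})}}   [P -> { P }]
{{({P})}} ⇒ {{({{P}})}}   [P -> { P }]
{{({{P}})}} ⇒ {{({{S}})}}   [P -> S]
{{({{S}})}} ⇒ {{({{(P)}})}}   [S -> ( P )]
{{({{(P)}})}} ⇒ {{({{({})}})}}   [P -> { }]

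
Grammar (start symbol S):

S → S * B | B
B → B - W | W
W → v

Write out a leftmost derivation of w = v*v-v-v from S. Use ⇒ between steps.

S ⇒ S*B   [S → S * B]
S*B ⇒ B*B   [S → B]
B*B ⇒ W*B   [B → W]
W*B ⇒ v*B   [W → v]
v*B ⇒ v*B-W   [B → B - W]
v*B-W ⇒ v*B-W-W   [B → B - W]
v*B-W-W ⇒ v*W-W-W   [B → W]
v*W-W-W ⇒ v*v-W-W   [W → v]
v*v-W-W ⇒ v*v-v-W   [W → v]
v*v-v-W ⇒ v*v-v-v   [W → v]

S ⇒ S*B ⇒ B*B ⇒ W*B ⇒ v*B ⇒ v*B-W ⇒ v*B-W-W ⇒ v*W-W-W ⇒ v*v-W-W ⇒ v*v-v-W ⇒ v*v-v-v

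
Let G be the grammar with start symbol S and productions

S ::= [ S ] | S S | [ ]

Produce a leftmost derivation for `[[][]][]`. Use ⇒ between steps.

S ⇒ SS ⇒ [S]S ⇒ [SS]S ⇒ [[]S]S ⇒ [[][]]S ⇒ [[][]][]

S ⇒ SS   [S ::= S S]
SS ⇒ [S]S   [S ::= [ S ]]
[S]S ⇒ [SS]S   [S ::= S S]
[SS]S ⇒ [[]S]S   [S ::= [ ]]
[[]S]S ⇒ [[][]]S   [S ::= [ ]]
[[][]]S ⇒ [[][]][]   [S ::= [ ]]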